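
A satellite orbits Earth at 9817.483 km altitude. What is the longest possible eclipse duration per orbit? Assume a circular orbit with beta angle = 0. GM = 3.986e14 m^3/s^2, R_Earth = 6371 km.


r = 16188.4830 km
T = 341.6404 min
Eclipse fraction = arcsin(R_E/r)/pi = arcsin(6371.0000/16188.4830)/pi
= arcsin(0.3935514)/pi = 0.1287537
Eclipse duration = 0.1287537 * 341.6404 = 43.9874 min

43.9874 minutes


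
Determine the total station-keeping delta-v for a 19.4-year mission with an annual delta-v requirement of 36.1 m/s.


dV = rate * years = 36.1 * 19.4
dV = 700.3400 m/s

700.3400 m/s


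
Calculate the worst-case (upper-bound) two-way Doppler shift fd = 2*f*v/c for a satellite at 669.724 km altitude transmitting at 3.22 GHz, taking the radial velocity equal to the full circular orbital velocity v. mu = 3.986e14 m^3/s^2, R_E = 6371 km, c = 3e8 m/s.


r = 7.040724e+06 m
v = sqrt(mu/r) = 7524.1940 m/s (worst-case radial velocity)
f = 3.22 GHz = 3.22e+09 Hz
fd = 2*f*v/c = 2*3.22e+09*7524.1940/3.0e+08
fd = 161519.3655 Hz

161519.3655 Hz


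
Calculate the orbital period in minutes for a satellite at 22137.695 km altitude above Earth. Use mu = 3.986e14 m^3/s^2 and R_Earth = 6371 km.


r = 28508.6950 km = 2.8508695e+07 m
T = 2*pi*sqrt(r^3/mu) = 2*pi*sqrt(2.3170319e+22 / 3.986e14)
T = 47904.6011 s = 798.4100 min

798.4100 minutes


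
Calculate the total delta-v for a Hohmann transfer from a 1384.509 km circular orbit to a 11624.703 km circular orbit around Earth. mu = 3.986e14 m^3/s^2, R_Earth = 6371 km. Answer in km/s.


r1 = 7755.5090 km = 7.755509e+06 m
r2 = 17995.7030 km = 1.7995703e+07 m
dv1 = sqrt(mu/r1)*(sqrt(2*r2/(r1+r2)) - 1) = 1306.3942 m/s
dv2 = sqrt(mu/r2)*(1 - sqrt(2*r1/(r1+r2))) = 1053.7213 m/s
total dv = |dv1| + |dv2| = 1306.3942 + 1053.7213 = 2360.1155 m/s = 2.3601 km/s

2.3601 km/s


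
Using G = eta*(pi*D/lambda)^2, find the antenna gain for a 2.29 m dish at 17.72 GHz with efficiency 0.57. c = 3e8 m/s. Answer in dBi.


lambda = c/f = 3e8 / 1.772e+10 = 0.01693002 m
G = eta*(pi*D/lambda)^2 = 0.57*(pi*2.29/0.01693002)^2
G = 102927.2789 (linear)
G = 10*log10(102927.2789) = 50.1253 dBi

50.1253 dBi


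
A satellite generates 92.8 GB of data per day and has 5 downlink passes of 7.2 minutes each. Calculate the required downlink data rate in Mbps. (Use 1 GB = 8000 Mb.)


total contact time = 5 * 7.2 * 60 = 2160.0000 s
data = 92.8 GB = 742400.0000 Mb
rate = 742400.0000 / 2160.0000 = 343.7037 Mbps

343.7037 Mbps


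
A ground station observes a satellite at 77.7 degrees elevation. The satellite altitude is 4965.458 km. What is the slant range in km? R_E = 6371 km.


h = 4965.458 km, el = 77.7 deg
d = -R_E*sin(el) + sqrt((R_E*sin(el))^2 + 2*R_E*h + h^2)
d = -6371.0000*sin(1.3561) + sqrt((6371.0000*0.9770456)^2 + 2*6371.0000*4965.458 + 4965.458^2)
d = 5030.1635 km

5030.1635 km


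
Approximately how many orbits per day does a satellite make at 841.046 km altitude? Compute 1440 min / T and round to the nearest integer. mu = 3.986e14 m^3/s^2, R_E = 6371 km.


r = 7.212046e+06 m
T = 2*pi*sqrt(r^3/mu) = 6095.3543 s = 101.5892 min
revs/day = 1440 / 101.5892 = 14.1747
Rounded: 14 revolutions per day

14 revolutions per day


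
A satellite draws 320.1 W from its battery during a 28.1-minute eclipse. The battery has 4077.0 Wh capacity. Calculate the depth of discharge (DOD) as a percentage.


E_used = P * t / 60 = 320.1 * 28.1 / 60 = 149.9135 Wh
DOD = E_used / E_total * 100 = 149.9135 / 4077.0 * 100
DOD = 3.6771 %

3.6771 %


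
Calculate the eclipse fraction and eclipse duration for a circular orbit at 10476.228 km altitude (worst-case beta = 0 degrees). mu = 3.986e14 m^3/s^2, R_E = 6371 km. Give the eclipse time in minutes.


r = 16847.2280 km
T = 362.7043 min
Eclipse fraction = arcsin(R_E/r)/pi = arcsin(6371.0000/16847.2280)/pi
= arcsin(0.3781631)/pi = 0.1234442
Eclipse duration = 0.1234442 * 362.7043 = 44.7737 min

44.7737 minutes


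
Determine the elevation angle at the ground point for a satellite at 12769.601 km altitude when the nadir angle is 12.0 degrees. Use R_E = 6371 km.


r = R_E + alt = 19140.6010 km
Law of sines in the satellite / Earth-center / ground-point triangle:
  sin(nadir)/R_E = sin(90 + el)/r  =>  cos(el) = (r/R_E)*sin(nadir)
cos(el) = (19140.6010 / 6371.0000) * sin(12.0 deg) = 0.6246358
el = arccos(0.6246358) = 51.3445 deg
(Earth-central angle = 90 - nadir - el = 26.6555 deg)

51.3445 degrees


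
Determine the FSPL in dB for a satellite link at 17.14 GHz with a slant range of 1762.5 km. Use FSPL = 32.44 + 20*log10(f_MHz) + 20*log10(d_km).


f = 17.14 GHz = 17140.0000 MHz
d = 1762.5 km
FSPL = 32.44 + 20*log10(17140.0000) + 20*log10(1762.5)
FSPL = 32.44 + 84.6802 + 64.9226
FSPL = 182.0428 dB

182.0428 dB


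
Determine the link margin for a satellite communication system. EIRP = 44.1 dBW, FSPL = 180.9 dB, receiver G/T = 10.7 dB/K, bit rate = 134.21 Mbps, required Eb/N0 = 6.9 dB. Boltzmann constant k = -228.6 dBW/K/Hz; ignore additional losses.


C/N0 = EIRP - FSPL + G/T - k = 44.1 - 180.9 + 10.7 - (-228.6)
C/N0 = 102.5000 dB-Hz
R_b = 134.21 Mbps = 1.3421e+08 bps -> 10*log10(R_b) = 81.2778 dB-Hz
Eb/N0 = C/N0 - 10*log10(R_b) = 102.5000 - 81.2778 = 21.2222 dB
Margin = Eb/N0 - Eb/N0_req = 21.2222 - 6.9 = 14.3222 dB (link closes)

14.3222 dB


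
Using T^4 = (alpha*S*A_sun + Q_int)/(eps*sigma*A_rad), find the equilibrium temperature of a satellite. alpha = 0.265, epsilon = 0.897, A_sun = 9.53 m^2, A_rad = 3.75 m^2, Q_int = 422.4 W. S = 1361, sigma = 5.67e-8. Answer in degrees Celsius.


Numerator = alpha*S*A_sun + Q_int = 0.265*1361*9.53 + 422.4 = 3859.5375 W
Denominator = eps*sigma*A_rad = 0.897*5.67e-8*3.75 = 1.9072462e-07 W/K^4
T^4 = 2.0236178e+10 K^4
T = 377.1656 K = 104.0156 C

104.0156 degrees Celsius


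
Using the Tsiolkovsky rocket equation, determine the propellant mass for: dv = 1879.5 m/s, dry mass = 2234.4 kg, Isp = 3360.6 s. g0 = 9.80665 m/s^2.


ve = Isp * g0 = 3360.6 * 9.80665 = 32956.227990 m/s
mass ratio = exp(dv/ve) = exp(1879.5/32956.227990) = 1.05868777
m_prop = m_dry * (mr - 1) = 2234.4 * (1.05868777 - 1)
m_prop = 131.1320 kg

131.1320 kg


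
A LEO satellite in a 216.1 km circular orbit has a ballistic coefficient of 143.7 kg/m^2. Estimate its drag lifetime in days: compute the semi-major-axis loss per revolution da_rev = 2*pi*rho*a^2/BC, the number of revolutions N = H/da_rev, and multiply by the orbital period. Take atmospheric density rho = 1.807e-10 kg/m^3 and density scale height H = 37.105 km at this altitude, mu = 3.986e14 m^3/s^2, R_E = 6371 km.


a = R_E + alt = 6587.1000 km = 6.5871e+06 m
da_rev = 2*pi*rho*a^2/BC = 2*pi*1.807e-10*(6.5871e+06)^2/143.7 = 342.822854 m per revolution
N = H/da_rev = 37105.0000 m / 342.822854 m = 108.2337 revolutions
P = 2*pi*sqrt(a^3/mu) = 5320.5019 s
lifetime = N*P = 108.2337 * 5320.5019 = 575857.8295 s = 6.6650 days

6.6650 days


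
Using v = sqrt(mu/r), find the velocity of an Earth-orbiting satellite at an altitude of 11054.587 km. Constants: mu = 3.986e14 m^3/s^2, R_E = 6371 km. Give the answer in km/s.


r = R_E + alt = 6371.0 + 11054.587 = 17425.5870 km = 1.7425587e+07 m
v = sqrt(mu/r) = sqrt(3.986e14 / 1.7425587e+07) = 4782.7198 m/s = 4.7827 km/s

4.7827 km/s


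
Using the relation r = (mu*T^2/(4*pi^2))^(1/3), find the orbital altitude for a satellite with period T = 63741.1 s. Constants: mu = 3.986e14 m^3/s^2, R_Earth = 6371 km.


T = 63741.1 s
r = (mu*T^2/(4*pi^2))^(1/3) = (3.986e14 * 63741.1^2 / (4*pi^2))^(1/3)
r = 3.4488334e+07 m = 34488.3345 km
alt = r - R_E = 34488.3345 - 6371 = 28117.3345 km

28117.3345 km


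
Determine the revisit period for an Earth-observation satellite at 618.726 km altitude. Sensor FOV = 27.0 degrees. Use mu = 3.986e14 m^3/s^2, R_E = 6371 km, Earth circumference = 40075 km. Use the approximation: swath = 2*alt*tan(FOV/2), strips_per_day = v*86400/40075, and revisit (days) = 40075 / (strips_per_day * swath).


swath = 2*618.726*tan(0.2356194) = 297.0859 km
v = sqrt(mu/r) = 7551.5929 m/s = 7.5516 km/s
strips/day = v*86400/40075 = 7.5516*86400/40075 = 16.2809
coverage/day = strips * swath = 16.2809 * 297.0859 = 4836.8307 km
revisit = 40075 / 4836.8307 = 8.2854 days

8.2854 days


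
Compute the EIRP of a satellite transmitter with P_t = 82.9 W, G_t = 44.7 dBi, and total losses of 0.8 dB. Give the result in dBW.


Pt = 82.9 W = 19.1855 dBW
EIRP = Pt_dBW + Gt - losses = 19.1855 + 44.7 - 0.8 = 63.0855 dBW

63.0855 dBW


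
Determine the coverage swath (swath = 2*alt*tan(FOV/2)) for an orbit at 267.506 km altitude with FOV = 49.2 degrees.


FOV = 49.2 deg = 0.858702 rad
swath = 2 * alt * tan(FOV/2) = 2 * 267.506 * tan(0.429351)
swath = 2 * 267.506 * 0.4578357
swath = 244.9476 km

244.9476 km


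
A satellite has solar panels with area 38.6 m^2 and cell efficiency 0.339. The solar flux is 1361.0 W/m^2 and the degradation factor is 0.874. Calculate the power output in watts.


P = area * eta * S * degradation
P = 38.6 * 0.339 * 1361.0 * 0.874
P = 15565.2665 W

15565.2665 W


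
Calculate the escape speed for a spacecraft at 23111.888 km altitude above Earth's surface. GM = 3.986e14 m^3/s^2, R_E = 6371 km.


r = 6371.0 + 23111.888 = 29482.8880 km = 2.9482888e+07 m
v_esc = sqrt(2*mu/r) = sqrt(2*3.986e14 / 2.9482888e+07)
v_esc = 5199.9436 m/s = 5.1999 km/s

5.1999 km/s


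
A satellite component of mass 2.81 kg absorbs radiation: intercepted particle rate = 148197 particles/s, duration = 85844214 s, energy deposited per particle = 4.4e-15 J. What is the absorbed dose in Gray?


Total energy deposited = rate * time * E_per
  = 148197 * 85844214 * 4.4e-15 = 0.05597616 J
Dose = E_total / mass = 0.05597616 / 2.81
Dose = 0.01992034 Gy

0.0199 Gy


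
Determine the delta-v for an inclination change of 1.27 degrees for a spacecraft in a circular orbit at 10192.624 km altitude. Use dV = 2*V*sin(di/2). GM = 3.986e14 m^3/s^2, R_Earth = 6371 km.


r = 16563.6240 km = 1.6563624e+07 m
V = sqrt(mu/r) = 4905.5868 m/s
di = 1.27 deg = 0.02216568 rad
dV = 2*V*sin(di/2) = 2*4905.5868*sin(0.01108284)
dV = 108.7334 m/s = 0.1087334 km/s

0.1087 km/s


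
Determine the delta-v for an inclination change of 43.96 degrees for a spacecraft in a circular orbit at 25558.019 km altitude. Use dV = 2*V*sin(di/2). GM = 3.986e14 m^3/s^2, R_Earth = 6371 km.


r = 31929.0190 km = 3.1929019e+07 m
V = sqrt(mu/r) = 3533.2621 m/s
di = 43.96 deg = 0.7672467 rad
dV = 2*V*sin(di/2) = 2*3533.2621*sin(0.3836234)
dV = 2644.8794 m/s = 2.6449 km/s

2.6449 km/s


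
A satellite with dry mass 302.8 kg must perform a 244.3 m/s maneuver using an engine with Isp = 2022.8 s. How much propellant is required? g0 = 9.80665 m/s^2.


ve = Isp * g0 = 2022.8 * 9.80665 = 19836.891620 m/s
mass ratio = exp(dv/ve) = exp(244.3/19836.891620) = 1.01239158
m_prop = m_dry * (mr - 1) = 302.8 * (1.01239158 - 1)
m_prop = 3.7522 kg

3.7522 kg


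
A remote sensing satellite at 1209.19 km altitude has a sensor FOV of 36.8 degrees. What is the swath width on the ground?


FOV = 36.8 deg = 0.6422812 rad
swath = 2 * alt * tan(FOV/2) = 2 * 1209.19 * tan(0.3211406)
swath = 2 * 1209.19 * 0.3326557
swath = 804.4880 km

804.4880 km


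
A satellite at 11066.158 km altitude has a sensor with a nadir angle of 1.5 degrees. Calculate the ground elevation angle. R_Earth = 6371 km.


r = R_E + alt = 17437.1580 km
Law of sines in the satellite / Earth-center / ground-point triangle:
  sin(nadir)/R_E = sin(90 + el)/r  =>  cos(el) = (r/R_E)*sin(nadir)
cos(el) = (17437.1580 / 6371.0000) * sin(1.5 deg) = 0.0716452
el = arccos(0.0716452) = 85.8915 deg
(Earth-central angle = 90 - nadir - el = 2.6085 deg)

85.8915 degrees


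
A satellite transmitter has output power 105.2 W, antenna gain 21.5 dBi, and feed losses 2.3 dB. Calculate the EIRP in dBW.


Pt = 105.2 W = 20.2202 dBW
EIRP = Pt_dBW + Gt - losses = 20.2202 + 21.5 - 2.3 = 39.4202 dBW

39.4202 dBW


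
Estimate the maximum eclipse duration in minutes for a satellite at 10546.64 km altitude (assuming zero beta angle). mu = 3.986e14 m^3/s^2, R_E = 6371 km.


r = 16917.6400 km
T = 364.9805 min
Eclipse fraction = arcsin(R_E/r)/pi = arcsin(6371.0000/16917.6400)/pi
= arcsin(0.3765892)/pi = 0.1229032
Eclipse duration = 0.1229032 * 364.9805 = 44.8573 min

44.8573 minutes


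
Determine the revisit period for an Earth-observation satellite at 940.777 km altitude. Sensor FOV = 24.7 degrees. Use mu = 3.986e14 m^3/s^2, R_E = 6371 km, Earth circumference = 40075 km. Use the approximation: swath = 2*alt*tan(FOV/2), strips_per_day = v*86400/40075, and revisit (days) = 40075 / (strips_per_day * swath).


swath = 2*940.777*tan(0.2155482) = 411.9655 km
v = sqrt(mu/r) = 7383.4133 m/s = 7.3834 km/s
strips/day = v*86400/40075 = 7.3834*86400/40075 = 15.9183
coverage/day = strips * swath = 15.9183 * 411.9655 = 6557.8005 km
revisit = 40075 / 6557.8005 = 6.1110 days

6.1110 days


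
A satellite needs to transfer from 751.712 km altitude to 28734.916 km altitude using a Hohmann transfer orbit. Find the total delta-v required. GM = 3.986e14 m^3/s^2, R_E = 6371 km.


r1 = 7122.7120 km = 7.122712e+06 m
r2 = 35105.9160 km = 3.5105916e+07 m
dv1 = sqrt(mu/r1)*(sqrt(2*r2/(r1+r2)) - 1) = 2165.2441 m/s
dv2 = sqrt(mu/r2)*(1 - sqrt(2*r1/(r1+r2))) = 1412.5026 m/s
total dv = |dv1| + |dv2| = 2165.2441 + 1412.5026 = 3577.7466 m/s = 3.5777 km/s

3.5777 km/s


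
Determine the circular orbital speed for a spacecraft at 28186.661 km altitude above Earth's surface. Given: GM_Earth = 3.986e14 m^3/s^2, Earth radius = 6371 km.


r = R_E + alt = 6371.0 + 28186.661 = 34557.6610 km = 3.4557661e+07 m
v = sqrt(mu/r) = sqrt(3.986e14 / 3.4557661e+07) = 3396.2252 m/s = 3.3962 km/s

3.3962 km/s


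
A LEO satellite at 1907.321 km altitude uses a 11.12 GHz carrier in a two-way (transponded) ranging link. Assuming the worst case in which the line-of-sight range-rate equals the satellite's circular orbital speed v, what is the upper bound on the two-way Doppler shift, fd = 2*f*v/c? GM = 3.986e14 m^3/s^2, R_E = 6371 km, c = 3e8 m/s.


r = 8.278321e+06 m
v = sqrt(mu/r) = 6939.0100 m/s (worst-case radial velocity)
f = 11.12 GHz = 1.112e+10 Hz
fd = 2*f*v/c = 2*1.112e+10*6939.0100/3.0e+08
fd = 514411.9443 Hz

514411.9443 Hz


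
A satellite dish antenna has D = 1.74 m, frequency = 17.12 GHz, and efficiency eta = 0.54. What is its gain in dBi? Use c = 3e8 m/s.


lambda = c/f = 3e8 / 1.712e+10 = 0.01752336 m
G = eta*(pi*D/lambda)^2 = 0.54*(pi*1.74/0.01752336)^2
G = 52548.0994 (linear)
G = 10*log10(52548.0994) = 47.2056 dBi

47.2056 dBi


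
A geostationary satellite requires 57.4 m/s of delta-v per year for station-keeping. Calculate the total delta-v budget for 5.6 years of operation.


dV = rate * years = 57.4 * 5.6
dV = 321.4400 m/s

321.4400 m/s


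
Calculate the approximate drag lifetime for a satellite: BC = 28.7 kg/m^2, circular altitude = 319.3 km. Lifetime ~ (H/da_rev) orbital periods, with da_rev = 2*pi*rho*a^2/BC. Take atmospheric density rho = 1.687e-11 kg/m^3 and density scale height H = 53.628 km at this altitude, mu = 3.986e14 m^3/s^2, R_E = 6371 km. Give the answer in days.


a = R_E + alt = 6690.3000 km = 6.6903e+06 m
da_rev = 2*pi*rho*a^2/BC = 2*pi*1.687e-11*(6.6903e+06)^2/28.7 = 165.311946 m per revolution
N = H/da_rev = 53628.0000 m / 165.311946 m = 324.4049 revolutions
P = 2*pi*sqrt(a^3/mu) = 5446.0247 s
lifetime = N*P = 324.4049 * 5446.0247 = 1.7667169e+06 s = 20.4481 days

20.4481 days


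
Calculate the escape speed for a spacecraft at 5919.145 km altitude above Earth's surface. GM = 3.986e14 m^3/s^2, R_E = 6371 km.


r = 6371.0 + 5919.145 = 12290.1450 km = 1.2290145e+07 m
v_esc = sqrt(2*mu/r) = sqrt(2*3.986e14 / 1.2290145e+07)
v_esc = 8053.8798 m/s = 8.0539 km/s

8.0539 km/s


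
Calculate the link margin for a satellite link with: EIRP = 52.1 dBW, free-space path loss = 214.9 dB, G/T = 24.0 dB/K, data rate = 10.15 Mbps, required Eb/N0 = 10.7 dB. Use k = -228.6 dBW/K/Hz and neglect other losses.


C/N0 = EIRP - FSPL + G/T - k = 52.1 - 214.9 + 24.0 - (-228.6)
C/N0 = 89.8000 dB-Hz
R_b = 10.15 Mbps = 1.015e+07 bps -> 10*log10(R_b) = 70.0647 dB-Hz
Eb/N0 = C/N0 - 10*log10(R_b) = 89.8000 - 70.0647 = 19.7353 dB
Margin = Eb/N0 - Eb/N0_req = 19.7353 - 10.7 = 9.0353 dB (link closes)

9.0353 dB


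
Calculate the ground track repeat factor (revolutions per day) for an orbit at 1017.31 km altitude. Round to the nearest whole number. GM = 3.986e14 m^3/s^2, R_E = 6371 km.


r = 7.38831e+06 m
T = 2*pi*sqrt(r^3/mu) = 6320.1718 s = 105.3362 min
revs/day = 1440 / 105.3362 = 13.6705
Rounded: 14 revolutions per day

14 revolutions per day


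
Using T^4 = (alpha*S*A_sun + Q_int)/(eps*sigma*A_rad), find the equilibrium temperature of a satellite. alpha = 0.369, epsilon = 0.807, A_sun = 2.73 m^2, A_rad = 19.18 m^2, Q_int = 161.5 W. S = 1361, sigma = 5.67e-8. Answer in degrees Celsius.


Numerator = alpha*S*A_sun + Q_int = 0.369*1361*2.73 + 161.5 = 1532.5306 W
Denominator = eps*sigma*A_rad = 0.807*5.67e-8*19.18 = 8.7761734e-07 W/K^4
T^4 = 1.7462401e+09 K^4
T = 204.4212 K = -68.7288 C

-68.7288 degrees Celsius


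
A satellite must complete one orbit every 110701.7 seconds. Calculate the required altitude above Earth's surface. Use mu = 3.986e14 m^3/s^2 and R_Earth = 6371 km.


T = 110701.7 s
r = (mu*T^2/(4*pi^2))^(1/3) = (3.986e14 * 110701.7^2 / (4*pi^2))^(1/3)
r = 4.9830515e+07 m = 49830.5154 km
alt = r - R_E = 49830.5154 - 6371 = 43459.5154 km

43459.5154 km


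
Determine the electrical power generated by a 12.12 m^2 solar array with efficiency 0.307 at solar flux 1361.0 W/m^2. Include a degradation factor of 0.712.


P = area * eta * S * degradation
P = 12.12 * 0.307 * 1361.0 * 0.712
P = 3605.6130 W

3605.6130 W


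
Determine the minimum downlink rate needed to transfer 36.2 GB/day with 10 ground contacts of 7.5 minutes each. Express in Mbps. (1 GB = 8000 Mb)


total contact time = 10 * 7.5 * 60 = 4500.0000 s
data = 36.2 GB = 289600.0000 Mb
rate = 289600.0000 / 4500.0000 = 64.3556 Mbps

64.3556 Mbps


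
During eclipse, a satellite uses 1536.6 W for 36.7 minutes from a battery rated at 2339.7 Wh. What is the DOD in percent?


E_used = P * t / 60 = 1536.6 * 36.7 / 60 = 939.8870 Wh
DOD = E_used / E_total * 100 = 939.8870 / 2339.7 * 100
DOD = 40.1713 %

40.1713 %


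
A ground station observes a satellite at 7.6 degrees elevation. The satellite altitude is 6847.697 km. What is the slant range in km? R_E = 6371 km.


h = 6847.697 km, el = 7.6 deg
d = -R_E*sin(el) + sqrt((R_E*sin(el))^2 + 2*R_E*h + h^2)
d = -6371.0000*sin(0.132645) + sqrt((6371.0000*0.1322564)^2 + 2*6371.0000*6847.697 + 6847.697^2)
d = 10770.0727 km

10770.0727 km


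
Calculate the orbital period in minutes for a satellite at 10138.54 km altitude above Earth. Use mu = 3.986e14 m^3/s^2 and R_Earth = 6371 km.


r = 16509.5400 km = 1.650954e+07 m
T = 2*pi*sqrt(r^3/mu) = 2*pi*sqrt(4.4999213e+21 / 3.986e14)
T = 21111.2370 s = 351.8539 min

351.8539 minutes


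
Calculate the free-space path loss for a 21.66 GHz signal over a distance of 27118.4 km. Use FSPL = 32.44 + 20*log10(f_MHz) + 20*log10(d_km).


f = 21.66 GHz = 21660.0000 MHz
d = 27118.4 km
FSPL = 32.44 + 20*log10(21660.0000) + 20*log10(27118.4)
FSPL = 32.44 + 86.7132 + 88.6653
FSPL = 207.8185 dB

207.8185 dB


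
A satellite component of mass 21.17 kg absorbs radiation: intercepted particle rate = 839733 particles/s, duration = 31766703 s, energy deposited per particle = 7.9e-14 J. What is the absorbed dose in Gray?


Total energy deposited = rate * time * E_per
  = 839733 * 31766703 * 7.9e-14 = 2.1074 J
Dose = E_total / mass = 2.1074 / 21.17
Dose = 0.09954503 Gy

0.0995 Gy


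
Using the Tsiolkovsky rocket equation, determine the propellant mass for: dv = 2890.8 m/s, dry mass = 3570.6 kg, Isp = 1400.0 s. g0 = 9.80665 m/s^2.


ve = Isp * g0 = 1400.0 * 9.80665 = 13729.310000 m/s
mass ratio = exp(dv/ve) = exp(2890.8/13729.310000) = 1.23436520
m_prop = m_dry * (mr - 1) = 3570.6 * (1.23436520 - 1)
m_prop = 836.8244 kg

836.8244 kg


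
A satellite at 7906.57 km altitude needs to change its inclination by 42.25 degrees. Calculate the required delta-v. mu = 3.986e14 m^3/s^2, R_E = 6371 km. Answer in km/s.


r = 14277.5700 km = 1.427757e+07 m
V = sqrt(mu/r) = 5283.7407 m/s
di = 42.25 deg = 0.7374016 rad
dV = 2*V*sin(di/2) = 2*5283.7407*sin(0.3687008)
dV = 3808.5610 m/s = 3.8086 km/s

3.8086 km/s


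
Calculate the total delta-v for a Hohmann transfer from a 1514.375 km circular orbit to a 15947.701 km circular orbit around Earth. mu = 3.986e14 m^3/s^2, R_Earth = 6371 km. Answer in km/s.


r1 = 7885.3750 km = 7.885375e+06 m
r2 = 22318.7010 km = 2.2318701e+07 m
dv1 = sqrt(mu/r1)*(sqrt(2*r2/(r1+r2)) - 1) = 1533.3903 m/s
dv2 = sqrt(mu/r2)*(1 - sqrt(2*r1/(r1+r2))) = 1172.3371 m/s
total dv = |dv1| + |dv2| = 1533.3903 + 1172.3371 = 2705.7275 m/s = 2.7057 km/s

2.7057 km/s


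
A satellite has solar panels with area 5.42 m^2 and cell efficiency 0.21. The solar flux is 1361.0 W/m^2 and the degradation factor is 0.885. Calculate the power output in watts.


P = area * eta * S * degradation
P = 5.42 * 0.21 * 1361.0 * 0.885
P = 1370.9448 W

1370.9448 W


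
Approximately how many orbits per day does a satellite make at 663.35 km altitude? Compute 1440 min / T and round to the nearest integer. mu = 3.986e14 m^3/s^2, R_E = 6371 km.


r = 7.03435e+06 m
T = 2*pi*sqrt(r^3/mu) = 5871.4745 s = 97.8579 min
revs/day = 1440 / 97.8579 = 14.7152
Rounded: 15 revolutions per day

15 revolutions per day


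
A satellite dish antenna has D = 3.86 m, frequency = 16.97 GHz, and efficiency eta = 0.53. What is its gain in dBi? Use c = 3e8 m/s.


lambda = c/f = 3e8 / 1.697e+10 = 0.01767826 m
G = eta*(pi*D/lambda)^2 = 0.53*(pi*3.86/0.01767826)^2
G = 249385.6153 (linear)
G = 10*log10(249385.6153) = 53.9687 dBi

53.9687 dBi


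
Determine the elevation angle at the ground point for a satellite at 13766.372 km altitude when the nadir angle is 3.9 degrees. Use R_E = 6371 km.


r = R_E + alt = 20137.3720 km
Law of sines in the satellite / Earth-center / ground-point triangle:
  sin(nadir)/R_E = sin(90 + el)/r  =>  cos(el) = (r/R_E)*sin(nadir)
cos(el) = (20137.3720 / 6371.0000) * sin(3.9 deg) = 0.2149818
el = arccos(0.2149818) = 77.5855 deg
(Earth-central angle = 90 - nadir - el = 8.5145 deg)

77.5855 degrees


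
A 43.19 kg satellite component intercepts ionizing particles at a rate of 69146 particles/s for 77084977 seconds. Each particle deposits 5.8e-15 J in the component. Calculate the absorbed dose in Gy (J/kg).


Total energy deposited = rate * time * E_per
  = 69146 * 77084977 * 5.8e-15 = 0.03091468 J
Dose = E_total / mass = 0.03091468 / 43.19
Dose = 7.1578336e-04 Gy

7.1578e-04 Gy


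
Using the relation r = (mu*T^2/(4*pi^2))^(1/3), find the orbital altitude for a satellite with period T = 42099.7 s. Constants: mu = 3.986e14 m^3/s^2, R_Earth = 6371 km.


T = 42099.7 s
r = (mu*T^2/(4*pi^2))^(1/3) = (3.986e14 * 42099.7^2 / (4*pi^2))^(1/3)
r = 2.6156433e+07 m = 26156.4331 km
alt = r - R_E = 26156.4331 - 6371 = 19785.4331 km

19785.4331 km


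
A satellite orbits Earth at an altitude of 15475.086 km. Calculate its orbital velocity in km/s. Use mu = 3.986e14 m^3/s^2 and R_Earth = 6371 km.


r = R_E + alt = 6371.0 + 15475.086 = 21846.0860 km = 2.1846086e+07 m
v = sqrt(mu/r) = sqrt(3.986e14 / 2.1846086e+07) = 4271.5139 m/s = 4.2715 km/s

4.2715 km/s


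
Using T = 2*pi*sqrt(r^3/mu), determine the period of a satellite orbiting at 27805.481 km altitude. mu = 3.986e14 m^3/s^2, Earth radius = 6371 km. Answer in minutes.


r = 34176.4810 km = 3.4176481e+07 m
T = 2*pi*sqrt(r^3/mu) = 2*pi*sqrt(3.9919218e+22 / 3.986e14)
T = 62878.5092 s = 1047.9752 min

1047.9752 minutes


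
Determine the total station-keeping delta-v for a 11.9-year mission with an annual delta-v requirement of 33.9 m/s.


dV = rate * years = 33.9 * 11.9
dV = 403.4100 m/s

403.4100 m/s


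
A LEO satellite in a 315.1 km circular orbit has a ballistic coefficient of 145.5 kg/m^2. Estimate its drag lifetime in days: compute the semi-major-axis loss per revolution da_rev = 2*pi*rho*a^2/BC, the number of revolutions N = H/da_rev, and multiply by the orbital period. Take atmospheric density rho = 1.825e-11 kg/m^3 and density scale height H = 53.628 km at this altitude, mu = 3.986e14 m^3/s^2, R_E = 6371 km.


a = R_E + alt = 6686.1000 km = 6.6861e+06 m
da_rev = 2*pi*rho*a^2/BC = 2*pi*1.825e-11*(6.6861e+06)^2/145.5 = 35.231041 m per revolution
N = H/da_rev = 53628.0000 m / 35.231041 m = 1522.1804 revolutions
P = 2*pi*sqrt(a^3/mu) = 5440.8972 s
lifetime = N*P = 1522.1804 * 5440.8972 = 8.282027e+06 s = 95.8568 days

95.8568 days


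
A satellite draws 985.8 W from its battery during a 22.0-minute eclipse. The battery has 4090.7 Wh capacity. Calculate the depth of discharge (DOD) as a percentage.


E_used = P * t / 60 = 985.8 * 22.0 / 60 = 361.4600 Wh
DOD = E_used / E_total * 100 = 361.4600 / 4090.7 * 100
DOD = 8.8361 %

8.8361 %


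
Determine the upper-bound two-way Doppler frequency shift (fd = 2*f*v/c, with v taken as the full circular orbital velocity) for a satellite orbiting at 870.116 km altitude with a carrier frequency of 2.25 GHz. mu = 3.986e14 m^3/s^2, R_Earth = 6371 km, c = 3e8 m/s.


r = 7.241116e+06 m
v = sqrt(mu/r) = 7419.3506 m/s (worst-case radial velocity)
f = 2.25 GHz = 2.25e+09 Hz
fd = 2*f*v/c = 2*2.25e+09*7419.3506/3.0e+08
fd = 111290.2592 Hz

111290.2592 Hz


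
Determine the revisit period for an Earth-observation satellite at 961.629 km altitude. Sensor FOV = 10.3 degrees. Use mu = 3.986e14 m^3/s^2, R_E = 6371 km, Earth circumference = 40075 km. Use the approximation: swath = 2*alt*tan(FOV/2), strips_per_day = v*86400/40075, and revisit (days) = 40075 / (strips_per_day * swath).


swath = 2*961.629*tan(0.08988446) = 173.3381 km
v = sqrt(mu/r) = 7372.9076 m/s = 7.3729 km/s
strips/day = v*86400/40075 = 7.3729*86400/40075 = 15.8957
coverage/day = strips * swath = 15.8957 * 173.3381 = 2755.3257 km
revisit = 40075 / 2755.3257 = 14.5446 days

14.5446 days


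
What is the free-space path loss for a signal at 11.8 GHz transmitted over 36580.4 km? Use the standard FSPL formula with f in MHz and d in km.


f = 11.8 GHz = 11800.0000 MHz
d = 36580.4 km
FSPL = 32.44 + 20*log10(11800.0000) + 20*log10(36580.4)
FSPL = 32.44 + 81.4376 + 91.2650
FSPL = 205.1426 dB

205.1426 dB


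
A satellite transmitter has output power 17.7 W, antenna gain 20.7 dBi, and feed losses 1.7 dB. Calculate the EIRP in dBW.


Pt = 17.7 W = 12.4797 dBW
EIRP = Pt_dBW + Gt - losses = 12.4797 + 20.7 - 1.7 = 31.4797 dBW

31.4797 dBW


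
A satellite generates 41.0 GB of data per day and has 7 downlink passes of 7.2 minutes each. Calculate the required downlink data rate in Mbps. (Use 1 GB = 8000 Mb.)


total contact time = 7 * 7.2 * 60 = 3024.0000 s
data = 41.0 GB = 328000.0000 Mb
rate = 328000.0000 / 3024.0000 = 108.4656 Mbps

108.4656 Mbps


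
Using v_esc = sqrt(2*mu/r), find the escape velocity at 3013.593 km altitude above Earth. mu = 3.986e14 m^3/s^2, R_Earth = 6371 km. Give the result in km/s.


r = 6371.0 + 3013.593 = 9384.5930 km = 9.384593e+06 m
v_esc = sqrt(2*mu/r) = sqrt(2*3.986e14 / 9.384593e+06)
v_esc = 9216.7100 m/s = 9.2167 km/s

9.2167 km/s


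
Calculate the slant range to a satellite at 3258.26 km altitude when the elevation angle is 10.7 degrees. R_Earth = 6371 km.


h = 3258.26 km, el = 10.7 deg
d = -R_E*sin(el) + sqrt((R_E*sin(el))^2 + 2*R_E*h + h^2)
d = -6371.0000*sin(0.1867502) + sqrt((6371.0000*0.1856666)^2 + 2*6371.0000*3258.26 + 3258.26^2)
d = 6133.6894 km

6133.6894 km


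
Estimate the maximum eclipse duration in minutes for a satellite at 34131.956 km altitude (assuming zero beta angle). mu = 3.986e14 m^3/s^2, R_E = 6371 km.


r = 40502.9560 km
T = 1352.0416 min
Eclipse fraction = arcsin(R_E/r)/pi = arcsin(6371.0000/40502.9560)/pi
= arcsin(0.1572972)/pi = 0.05027805
Eclipse duration = 0.05027805 * 1352.0416 = 67.9780 min

67.9780 minutes


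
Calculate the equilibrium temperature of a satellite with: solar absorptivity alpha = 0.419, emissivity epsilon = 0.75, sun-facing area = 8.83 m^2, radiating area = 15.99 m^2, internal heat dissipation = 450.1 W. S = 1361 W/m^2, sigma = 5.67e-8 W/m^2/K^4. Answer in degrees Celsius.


Numerator = alpha*S*A_sun + Q_int = 0.419*1361*8.83 + 450.1 = 5485.4870 W
Denominator = eps*sigma*A_rad = 0.75*5.67e-8*15.99 = 6.7997475e-07 W/K^4
T^4 = 8.0671922e+09 K^4
T = 299.6958 K = 26.5458 C

26.5458 degrees Celsius


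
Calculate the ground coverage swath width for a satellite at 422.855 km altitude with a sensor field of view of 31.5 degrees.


FOV = 31.5 deg = 0.5497787 rad
swath = 2 * alt * tan(FOV/2) = 2 * 422.855 * tan(0.2748894)
swath = 2 * 422.855 * 0.2820292
swath = 238.5149 km

238.5149 km


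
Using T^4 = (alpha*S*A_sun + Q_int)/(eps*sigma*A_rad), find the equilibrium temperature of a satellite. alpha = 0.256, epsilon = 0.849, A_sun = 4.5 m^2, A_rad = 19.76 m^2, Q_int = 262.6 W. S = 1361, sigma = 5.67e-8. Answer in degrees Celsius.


Numerator = alpha*S*A_sun + Q_int = 0.256*1361*4.5 + 262.6 = 1830.4720 W
Denominator = eps*sigma*A_rad = 0.849*5.67e-8*19.76 = 9.5121281e-07 W/K^4
T^4 = 1.9243559e+09 K^4
T = 209.4457 K = -63.7043 C

-63.7043 degrees Celsius


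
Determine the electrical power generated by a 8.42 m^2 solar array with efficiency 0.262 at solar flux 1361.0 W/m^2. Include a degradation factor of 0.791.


P = area * eta * S * degradation
P = 8.42 * 0.262 * 1361.0 * 0.791
P = 2374.9146 W

2374.9146 W


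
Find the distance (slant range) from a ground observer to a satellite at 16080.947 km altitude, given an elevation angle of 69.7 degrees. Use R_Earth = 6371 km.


h = 16080.947 km, el = 69.7 deg
d = -R_E*sin(el) + sqrt((R_E*sin(el))^2 + 2*R_E*h + h^2)
d = -6371.0000*sin(1.2165) + sqrt((6371.0000*0.9378889)^2 + 2*6371.0000*16080.947 + 16080.947^2)
d = 16367.5917 km

16367.5917 km


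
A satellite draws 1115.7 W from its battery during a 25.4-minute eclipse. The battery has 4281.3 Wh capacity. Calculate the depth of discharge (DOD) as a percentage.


E_used = P * t / 60 = 1115.7 * 25.4 / 60 = 472.3130 Wh
DOD = E_used / E_total * 100 = 472.3130 / 4281.3 * 100
DOD = 11.0320 %

11.0320 %


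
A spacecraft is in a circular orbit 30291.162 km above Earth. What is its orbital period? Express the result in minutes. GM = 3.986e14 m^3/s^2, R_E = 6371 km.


r = 36662.1620 km = 3.6662162e+07 m
T = 2*pi*sqrt(r^3/mu) = 2*pi*sqrt(4.927813e+22 / 3.986e14)
T = 69861.5681 s = 1164.3595 min

1164.3595 minutes


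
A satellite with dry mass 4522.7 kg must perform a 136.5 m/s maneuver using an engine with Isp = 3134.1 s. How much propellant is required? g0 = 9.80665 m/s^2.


ve = Isp * g0 = 3134.1 * 9.80665 = 30735.021765 m/s
mass ratio = exp(dv/ve) = exp(136.5/30735.021765) = 1.00445106
m_prop = m_dry * (mr - 1) = 4522.7 * (1.00445106 - 1)
m_prop = 20.1308 kg

20.1308 kg


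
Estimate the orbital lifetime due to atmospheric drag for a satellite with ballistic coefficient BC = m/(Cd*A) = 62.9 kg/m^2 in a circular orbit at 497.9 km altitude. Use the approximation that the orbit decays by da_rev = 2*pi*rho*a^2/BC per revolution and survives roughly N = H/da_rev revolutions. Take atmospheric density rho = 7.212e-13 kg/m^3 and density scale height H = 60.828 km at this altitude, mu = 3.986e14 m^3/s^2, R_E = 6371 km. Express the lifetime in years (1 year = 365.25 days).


a = R_E + alt = 6868.9000 km = 6.8689e+06 m
da_rev = 2*pi*rho*a^2/BC = 2*pi*7.212e-13*(6.8689e+06)^2/62.9 = 3.399064 m per revolution
N = H/da_rev = 60828.0000 m / 3.399064 m = 17895.5153 revolutions
P = 2*pi*sqrt(a^3/mu) = 5665.5492 s
lifetime = N*P = 17895.5153 * 5665.5492 = 1.0138792e+08 s = 1173.4713 days
years = 1173.4713 / 365.25 = 3.2128 years

3.2128 years


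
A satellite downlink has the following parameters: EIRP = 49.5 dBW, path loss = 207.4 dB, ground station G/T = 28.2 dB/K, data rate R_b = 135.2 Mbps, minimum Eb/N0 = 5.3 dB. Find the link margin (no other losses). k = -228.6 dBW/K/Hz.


C/N0 = EIRP - FSPL + G/T - k = 49.5 - 207.4 + 28.2 - (-228.6)
C/N0 = 98.9000 dB-Hz
R_b = 135.2 Mbps = 1.352e+08 bps -> 10*log10(R_b) = 81.3098 dB-Hz
Eb/N0 = C/N0 - 10*log10(R_b) = 98.9000 - 81.3098 = 17.5902 dB
Margin = Eb/N0 - Eb/N0_req = 17.5902 - 5.3 = 12.2902 dB (link closes)

12.2902 dB


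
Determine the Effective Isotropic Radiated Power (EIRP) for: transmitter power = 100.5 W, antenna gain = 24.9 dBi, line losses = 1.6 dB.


Pt = 100.5 W = 20.0217 dBW
EIRP = Pt_dBW + Gt - losses = 20.0217 + 24.9 - 1.6 = 43.3217 dBW

43.3217 dBW


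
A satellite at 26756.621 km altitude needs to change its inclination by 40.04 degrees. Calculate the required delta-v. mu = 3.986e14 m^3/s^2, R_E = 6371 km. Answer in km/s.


r = 33127.6210 km = 3.3127621e+07 m
V = sqrt(mu/r) = 3468.7542 m/s
di = 40.04 deg = 0.6988298 rad
dV = 2*V*sin(di/2) = 2*3468.7542*sin(0.3494149)
dV = 2375.0431 m/s = 2.3750 km/s

2.3750 km/s


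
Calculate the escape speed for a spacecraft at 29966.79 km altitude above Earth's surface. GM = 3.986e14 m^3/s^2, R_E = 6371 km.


r = 6371.0 + 29966.79 = 36337.7900 km = 3.633779e+07 m
v_esc = sqrt(2*mu/r) = sqrt(2*3.986e14 / 3.633779e+07)
v_esc = 4683.8652 m/s = 4.6839 km/s

4.6839 km/s


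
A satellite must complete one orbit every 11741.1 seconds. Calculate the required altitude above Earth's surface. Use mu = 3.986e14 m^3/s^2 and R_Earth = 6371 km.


T = 11741.1 s
r = (mu*T^2/(4*pi^2))^(1/3) = (3.986e14 * 11741.1^2 / (4*pi^2))^(1/3)
r = 1.1165162e+07 m = 11165.1624 km
alt = r - R_E = 11165.1624 - 6371 = 4794.1624 km

4794.1624 km


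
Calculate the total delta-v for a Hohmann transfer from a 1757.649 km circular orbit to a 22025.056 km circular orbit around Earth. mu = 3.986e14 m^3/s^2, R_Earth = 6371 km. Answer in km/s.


r1 = 8128.6490 km = 8.128649e+06 m
r2 = 28396.0560 km = 2.8396056e+07 m
dv1 = sqrt(mu/r1)*(sqrt(2*r2/(r1+r2)) - 1) = 1729.3250 m/s
dv2 = sqrt(mu/r2)*(1 - sqrt(2*r1/(r1+r2))) = 1247.0202 m/s
total dv = |dv1| + |dv2| = 1729.3250 + 1247.0202 = 2976.3453 m/s = 2.9763 km/s

2.9763 km/s


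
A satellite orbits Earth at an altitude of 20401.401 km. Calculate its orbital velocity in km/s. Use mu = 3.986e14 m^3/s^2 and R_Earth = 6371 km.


r = R_E + alt = 6371.0 + 20401.401 = 26772.4010 km = 2.6772401e+07 m
v = sqrt(mu/r) = sqrt(3.986e14 / 2.6772401e+07) = 3858.5576 m/s = 3.8586 km/s

3.8586 km/s


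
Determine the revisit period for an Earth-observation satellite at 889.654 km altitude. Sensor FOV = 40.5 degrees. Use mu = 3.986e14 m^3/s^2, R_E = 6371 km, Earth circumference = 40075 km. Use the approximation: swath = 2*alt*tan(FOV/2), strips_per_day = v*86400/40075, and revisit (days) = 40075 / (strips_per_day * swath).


swath = 2*889.654*tan(0.3534292) = 656.4214 km
v = sqrt(mu/r) = 7409.3614 m/s = 7.4094 km/s
strips/day = v*86400/40075 = 7.4094*86400/40075 = 15.9743
coverage/day = strips * swath = 15.9743 * 656.4214 = 10485.8515 km
revisit = 40075 / 10485.8515 = 3.8218 days

3.8218 days


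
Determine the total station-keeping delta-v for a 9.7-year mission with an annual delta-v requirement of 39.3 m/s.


dV = rate * years = 39.3 * 9.7
dV = 381.2100 m/s

381.2100 m/s


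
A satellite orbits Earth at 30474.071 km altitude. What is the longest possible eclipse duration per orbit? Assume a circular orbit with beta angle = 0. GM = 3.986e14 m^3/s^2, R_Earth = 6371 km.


r = 36845.0710 km
T = 1173.0839 min
Eclipse fraction = arcsin(R_E/r)/pi = arcsin(6371.0000/36845.0710)/pi
= arcsin(0.1729132)/pi = 0.05531802
Eclipse duration = 0.05531802 * 1173.0839 = 64.8927 min

64.8927 minutes


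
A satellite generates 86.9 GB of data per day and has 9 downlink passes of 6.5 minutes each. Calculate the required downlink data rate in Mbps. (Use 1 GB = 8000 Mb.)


total contact time = 9 * 6.5 * 60 = 3510.0000 s
data = 86.9 GB = 695200.0000 Mb
rate = 695200.0000 / 3510.0000 = 198.0627 Mbps

198.0627 Mbps


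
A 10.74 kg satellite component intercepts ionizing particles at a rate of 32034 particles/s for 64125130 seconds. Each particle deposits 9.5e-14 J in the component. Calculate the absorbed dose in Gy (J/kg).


Total energy deposited = rate * time * E_per
  = 32034 * 64125130 * 9.5e-14 = 0.1951475 J
Dose = E_total / mass = 0.1951475 / 10.74
Dose = 0.01817016 Gy

0.0182 Gy


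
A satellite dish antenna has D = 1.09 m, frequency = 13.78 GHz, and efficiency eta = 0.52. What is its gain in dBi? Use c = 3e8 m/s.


lambda = c/f = 3e8 / 1.378e+10 = 0.02177068 m
G = eta*(pi*D/lambda)^2 = 0.52*(pi*1.09/0.02177068)^2
G = 12865.0658 (linear)
G = 10*log10(12865.0658) = 41.0941 dBi

41.0941 dBi


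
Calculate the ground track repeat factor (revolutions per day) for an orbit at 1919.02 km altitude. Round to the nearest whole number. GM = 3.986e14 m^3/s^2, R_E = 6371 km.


r = 8.29002e+06 m
T = 2*pi*sqrt(r^3/mu) = 7511.8099 s = 125.1968 min
revs/day = 1440 / 125.1968 = 11.5019
Rounded: 12 revolutions per day

12 revolutions per day


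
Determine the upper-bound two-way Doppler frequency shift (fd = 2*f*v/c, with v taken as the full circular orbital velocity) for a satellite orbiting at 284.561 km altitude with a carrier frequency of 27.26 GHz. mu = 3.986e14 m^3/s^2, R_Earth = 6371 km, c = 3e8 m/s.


r = 6.655561e+06 m
v = sqrt(mu/r) = 7738.8479 m/s (worst-case radial velocity)
f = 27.26 GHz = 2.726e+10 Hz
fd = 2*f*v/c = 2*2.726e+10*7738.8479/3.0e+08
fd = 1.4064066e+06 Hz

1.4064e+06 Hz


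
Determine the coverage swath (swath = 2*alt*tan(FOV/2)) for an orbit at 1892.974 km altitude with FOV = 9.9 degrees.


FOV = 9.9 deg = 0.1727876 rad
swath = 2 * alt * tan(FOV/2) = 2 * 1892.974 * tan(0.0863938)
swath = 2 * 1892.974 * 0.08660939
swath = 327.8986 km

327.8986 km


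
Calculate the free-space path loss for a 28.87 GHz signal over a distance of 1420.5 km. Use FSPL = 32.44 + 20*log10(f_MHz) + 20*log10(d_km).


f = 28.87 GHz = 28870.0000 MHz
d = 1420.5 km
FSPL = 32.44 + 20*log10(28870.0000) + 20*log10(1420.5)
FSPL = 32.44 + 89.2089 + 63.0488
FSPL = 184.6978 dB

184.6978 dB


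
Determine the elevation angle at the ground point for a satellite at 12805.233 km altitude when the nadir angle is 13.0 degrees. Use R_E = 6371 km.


r = R_E + alt = 19176.2330 km
Law of sines in the satellite / Earth-center / ground-point triangle:
  sin(nadir)/R_E = sin(90 + el)/r  =>  cos(el) = (r/R_E)*sin(nadir)
cos(el) = (19176.2330 / 6371.0000) * sin(13.0 deg) = 0.6770858
el = arccos(0.6770858) = 47.3837 deg
(Earth-central angle = 90 - nadir - el = 29.6163 deg)

47.3837 degrees


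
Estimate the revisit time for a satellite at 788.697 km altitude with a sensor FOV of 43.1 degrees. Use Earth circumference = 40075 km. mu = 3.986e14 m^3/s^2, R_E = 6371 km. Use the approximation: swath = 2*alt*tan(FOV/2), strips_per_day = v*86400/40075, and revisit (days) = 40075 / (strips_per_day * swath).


swath = 2*788.697*tan(0.3761185) = 622.9427 km
v = sqrt(mu/r) = 7461.4172 m/s = 7.4614 km/s
strips/day = v*86400/40075 = 7.4614*86400/40075 = 16.0865
coverage/day = strips * swath = 16.0865 * 622.9427 = 10020.9671 km
revisit = 40075 / 10020.9671 = 3.9991 days

3.9991 days


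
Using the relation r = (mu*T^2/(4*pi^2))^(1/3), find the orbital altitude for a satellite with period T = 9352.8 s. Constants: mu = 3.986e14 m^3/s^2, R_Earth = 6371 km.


T = 9352.8 s
r = (mu*T^2/(4*pi^2))^(1/3) = (3.986e14 * 9352.8^2 / (4*pi^2))^(1/3)
r = 9.5944544e+06 m = 9594.4544 km
alt = r - R_E = 9594.4544 - 6371 = 3223.4544 km

3223.4544 km


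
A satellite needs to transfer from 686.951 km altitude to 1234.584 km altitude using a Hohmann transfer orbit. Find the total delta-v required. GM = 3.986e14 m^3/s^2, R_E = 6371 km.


r1 = 7057.9510 km = 7.057951e+06 m
r2 = 7605.5840 km = 7.605584e+06 m
dv1 = sqrt(mu/r1)*(sqrt(2*r2/(r1+r2)) - 1) = 139.0436 m/s
dv2 = sqrt(mu/r2)*(1 - sqrt(2*r1/(r1+r2))) = 136.4697 m/s
total dv = |dv1| + |dv2| = 139.0436 + 136.4697 = 275.5133 m/s = 0.2755133 km/s

0.2755 km/s
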